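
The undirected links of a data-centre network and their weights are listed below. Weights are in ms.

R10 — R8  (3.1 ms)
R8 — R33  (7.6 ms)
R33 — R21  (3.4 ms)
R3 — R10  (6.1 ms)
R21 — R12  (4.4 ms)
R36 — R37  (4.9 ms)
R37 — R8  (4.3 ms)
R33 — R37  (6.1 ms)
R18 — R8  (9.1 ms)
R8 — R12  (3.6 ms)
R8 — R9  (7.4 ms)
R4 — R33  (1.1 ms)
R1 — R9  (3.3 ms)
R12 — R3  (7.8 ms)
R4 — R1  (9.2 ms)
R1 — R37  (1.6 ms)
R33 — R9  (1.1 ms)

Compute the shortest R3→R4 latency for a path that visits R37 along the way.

Best R3 to R37: R3–R10–R8–R37 costing 13.5
Best R37 to R4: R37–R1–R9–R33–R4 costing 7.1
Total via R37: 13.5 + 7.1 = 20.6 ms.

20.6 ms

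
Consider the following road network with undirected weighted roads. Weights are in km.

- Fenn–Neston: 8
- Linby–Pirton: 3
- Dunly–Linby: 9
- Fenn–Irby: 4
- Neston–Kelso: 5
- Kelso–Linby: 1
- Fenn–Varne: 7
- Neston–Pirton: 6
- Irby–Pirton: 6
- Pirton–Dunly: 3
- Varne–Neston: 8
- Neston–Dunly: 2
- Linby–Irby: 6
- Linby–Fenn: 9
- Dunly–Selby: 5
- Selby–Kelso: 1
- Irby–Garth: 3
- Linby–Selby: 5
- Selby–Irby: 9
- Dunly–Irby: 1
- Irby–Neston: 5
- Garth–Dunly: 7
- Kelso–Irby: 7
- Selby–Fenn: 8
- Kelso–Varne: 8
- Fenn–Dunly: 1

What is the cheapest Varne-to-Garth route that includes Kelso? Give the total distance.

Best Varne to Kelso: Varne–Kelso costing 8
Best Kelso to Garth: Kelso–Irby–Garth costing 10
Total via Kelso: 8 + 10 = 18 km.

18 km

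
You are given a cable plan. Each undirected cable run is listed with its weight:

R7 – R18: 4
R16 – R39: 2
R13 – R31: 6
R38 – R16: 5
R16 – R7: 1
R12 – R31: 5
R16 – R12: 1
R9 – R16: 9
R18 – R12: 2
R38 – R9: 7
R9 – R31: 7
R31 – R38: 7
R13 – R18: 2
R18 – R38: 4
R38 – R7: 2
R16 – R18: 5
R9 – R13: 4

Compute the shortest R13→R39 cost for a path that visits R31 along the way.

14

Best R13 to R31: R13 → R31 costing 6
Best R31 to R39: R31 → R12 → R16 → R39 costing 8
Total via R31: 6 + 8 = 14.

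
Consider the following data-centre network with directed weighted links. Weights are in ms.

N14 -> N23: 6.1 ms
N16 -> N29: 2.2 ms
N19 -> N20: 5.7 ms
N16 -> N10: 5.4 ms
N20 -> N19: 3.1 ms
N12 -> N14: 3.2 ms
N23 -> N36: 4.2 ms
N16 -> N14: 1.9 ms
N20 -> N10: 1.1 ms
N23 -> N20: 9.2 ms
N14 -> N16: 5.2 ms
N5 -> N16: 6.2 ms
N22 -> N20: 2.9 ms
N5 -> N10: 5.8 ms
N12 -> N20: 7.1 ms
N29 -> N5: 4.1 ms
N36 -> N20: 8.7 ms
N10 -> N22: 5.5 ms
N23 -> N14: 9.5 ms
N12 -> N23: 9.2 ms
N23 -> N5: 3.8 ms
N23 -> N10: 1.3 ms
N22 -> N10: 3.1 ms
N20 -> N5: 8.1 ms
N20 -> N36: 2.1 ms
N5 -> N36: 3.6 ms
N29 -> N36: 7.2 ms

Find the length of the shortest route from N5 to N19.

15.4 ms

Enumerating some paths:
N5 - N16 - N14 - N23 - N20 - N19: 6.2+1.9+6.1+9.2+3.1 = 26.5
N5 - N36 - N20 - N19: 3.6+8.7+3.1 = 15.4
N5 - N16 - N10 - N22 - N20 - N19: 6.2+5.4+5.5+2.9+3.1 = 23.1
N5 - N10 - N22 - N20 - N19: 5.8+5.5+2.9+3.1 = 17.3
The minimum is 15.4 ms via N5 - N36 - N20 - N19.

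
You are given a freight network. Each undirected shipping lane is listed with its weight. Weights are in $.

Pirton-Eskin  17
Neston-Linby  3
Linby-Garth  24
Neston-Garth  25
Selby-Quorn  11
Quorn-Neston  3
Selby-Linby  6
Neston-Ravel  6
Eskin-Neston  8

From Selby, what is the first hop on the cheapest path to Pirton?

Candidate routes:
Selby–Linby–Neston–Eskin–Pirton: 6+3+8+17 = 34
Selby–Linby–Garth–Neston–Eskin–Pirton: 6+24+25+8+17 = 80
Selby–Quorn–Neston–Eskin–Pirton: 11+3+8+17 = 39
The minimum is $34 via Selby–Linby–Neston–Eskin–Pirton.
So from Selby the first move is to Linby.

Linby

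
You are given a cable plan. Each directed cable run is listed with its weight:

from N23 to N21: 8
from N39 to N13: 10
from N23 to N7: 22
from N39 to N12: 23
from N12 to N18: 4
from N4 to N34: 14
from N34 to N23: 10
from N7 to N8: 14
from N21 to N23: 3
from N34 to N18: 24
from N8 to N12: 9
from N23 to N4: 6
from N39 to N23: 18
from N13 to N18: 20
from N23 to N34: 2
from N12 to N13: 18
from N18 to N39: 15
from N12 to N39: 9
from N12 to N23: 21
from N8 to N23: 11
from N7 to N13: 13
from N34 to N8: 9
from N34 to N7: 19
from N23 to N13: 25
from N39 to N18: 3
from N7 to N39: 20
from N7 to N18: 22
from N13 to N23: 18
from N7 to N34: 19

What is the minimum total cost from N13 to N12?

Candidate routes:
N13 - N18 - N39 - N12: 20+15+23 = 58
N13 - N23 - N4 - N34 - N8 - N12: 18+6+14+9+9 = 56
N13 - N23 - N34 - N8 - N12: 18+2+9+9 = 38
N13 - N23 - N34 - N7 - N8 - N12: 18+2+19+14+9 = 62
Cheapest is N13 - N23 - N34 - N8 - N12 at 38.

38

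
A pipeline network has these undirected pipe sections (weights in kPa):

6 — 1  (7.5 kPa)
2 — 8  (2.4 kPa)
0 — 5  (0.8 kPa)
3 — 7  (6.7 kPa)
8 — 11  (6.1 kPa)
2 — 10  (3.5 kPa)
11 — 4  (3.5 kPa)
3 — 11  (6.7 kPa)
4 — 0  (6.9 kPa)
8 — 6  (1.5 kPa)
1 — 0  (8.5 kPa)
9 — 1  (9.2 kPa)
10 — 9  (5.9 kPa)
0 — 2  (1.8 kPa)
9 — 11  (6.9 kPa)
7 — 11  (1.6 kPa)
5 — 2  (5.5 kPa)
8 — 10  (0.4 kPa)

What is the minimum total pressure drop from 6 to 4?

Running Dijkstra from 6:
6: 0
8: 1.5  (via 6)
10: 1.9  (via 8)
2: 3.9  (via 8)
0: 5.7  (via 2)
5: 6.5  (via 0)
1: 7.5  (via 6)
11: 7.6  (via 8)
9: 7.8  (via 10)
7: 9.2  (via 11)
4: 11.1  (via 11)
Shortest route: 6–8–11–4 = 11.1 kPa.

11.1 kPa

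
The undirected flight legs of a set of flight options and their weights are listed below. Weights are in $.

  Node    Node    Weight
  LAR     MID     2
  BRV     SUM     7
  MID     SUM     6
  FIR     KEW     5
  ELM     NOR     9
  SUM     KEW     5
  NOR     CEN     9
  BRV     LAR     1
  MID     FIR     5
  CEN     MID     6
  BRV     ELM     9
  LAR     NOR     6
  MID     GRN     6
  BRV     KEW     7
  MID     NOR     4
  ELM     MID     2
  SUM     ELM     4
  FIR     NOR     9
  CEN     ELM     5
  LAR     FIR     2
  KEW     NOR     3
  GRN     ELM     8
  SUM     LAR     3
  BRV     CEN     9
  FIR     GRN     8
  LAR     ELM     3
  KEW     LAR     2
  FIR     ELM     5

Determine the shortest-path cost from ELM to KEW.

$5

Running Dijkstra from ELM:
ELM: 0
MID: 2  (via ELM)
LAR: 3  (via ELM)
BRV: 4  (via LAR)
SUM: 4  (via ELM)
FIR: 5  (via ELM)
CEN: 5  (via ELM)
KEW: 5  (via LAR)
Shortest route: ELM–LAR–KEW = $5.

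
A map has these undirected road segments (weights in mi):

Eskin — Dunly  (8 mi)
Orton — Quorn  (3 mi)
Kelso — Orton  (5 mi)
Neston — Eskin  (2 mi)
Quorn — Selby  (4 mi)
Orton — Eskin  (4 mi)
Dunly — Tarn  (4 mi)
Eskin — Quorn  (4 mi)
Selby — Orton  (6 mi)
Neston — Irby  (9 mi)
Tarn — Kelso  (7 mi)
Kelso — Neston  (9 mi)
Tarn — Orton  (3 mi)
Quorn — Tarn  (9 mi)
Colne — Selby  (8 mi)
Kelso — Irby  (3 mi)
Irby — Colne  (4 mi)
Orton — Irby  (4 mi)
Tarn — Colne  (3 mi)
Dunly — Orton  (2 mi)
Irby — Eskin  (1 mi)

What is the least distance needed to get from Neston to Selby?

10 mi

Candidate routes:
Neston → Eskin → Irby → Orton → Selby: 2+1+4+6 = 13
Neston → Eskin → Orton → Selby: 2+4+6 = 12
Neston → Eskin → Orton → Quorn → Selby: 2+4+3+4 = 13
Neston → Eskin → Quorn → Selby: 2+4+4 = 10
The minimum is 10 mi via Neston → Eskin → Quorn → Selby.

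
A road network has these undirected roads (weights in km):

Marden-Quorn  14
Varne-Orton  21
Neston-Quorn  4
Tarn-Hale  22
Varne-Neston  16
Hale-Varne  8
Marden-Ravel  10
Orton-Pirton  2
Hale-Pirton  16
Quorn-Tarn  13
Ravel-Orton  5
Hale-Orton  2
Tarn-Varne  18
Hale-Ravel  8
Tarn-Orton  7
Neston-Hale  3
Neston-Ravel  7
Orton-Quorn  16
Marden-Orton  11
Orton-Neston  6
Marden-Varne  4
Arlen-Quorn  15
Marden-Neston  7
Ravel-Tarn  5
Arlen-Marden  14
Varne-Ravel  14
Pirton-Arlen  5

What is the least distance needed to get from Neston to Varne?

11 km

Running Dijkstra from Neston:
Neston: 0
Hale: 3  (via Neston)
Quorn: 4  (via Neston)
Orton: 5  (via Hale)
Ravel: 7  (via Neston)
Marden: 7  (via Neston)
Pirton: 7  (via Orton)
Varne: 11  (via Hale)
Shortest route: Neston–Hale–Varne = 11 km.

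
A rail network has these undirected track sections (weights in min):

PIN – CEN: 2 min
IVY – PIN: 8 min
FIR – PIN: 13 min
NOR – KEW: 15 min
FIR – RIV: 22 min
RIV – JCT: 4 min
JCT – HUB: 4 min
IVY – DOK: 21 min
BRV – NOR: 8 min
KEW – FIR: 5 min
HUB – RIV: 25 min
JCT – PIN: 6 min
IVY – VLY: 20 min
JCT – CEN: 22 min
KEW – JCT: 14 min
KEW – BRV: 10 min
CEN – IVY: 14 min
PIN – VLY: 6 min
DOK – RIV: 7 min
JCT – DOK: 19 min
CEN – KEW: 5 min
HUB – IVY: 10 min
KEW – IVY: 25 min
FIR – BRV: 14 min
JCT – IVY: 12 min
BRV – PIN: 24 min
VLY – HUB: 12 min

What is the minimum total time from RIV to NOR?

Enumerating some paths:
RIV → JCT → PIN → CEN → KEW → NOR: 4+6+2+5+15 = 32
RIV → JCT → PIN → CEN → KEW → BRV → NOR: 4+6+2+5+10+8 = 35
RIV → JCT → KEW → NOR: 4+14+15 = 33
The minimum is 32 min via RIV → JCT → PIN → CEN → KEW → NOR.

32 min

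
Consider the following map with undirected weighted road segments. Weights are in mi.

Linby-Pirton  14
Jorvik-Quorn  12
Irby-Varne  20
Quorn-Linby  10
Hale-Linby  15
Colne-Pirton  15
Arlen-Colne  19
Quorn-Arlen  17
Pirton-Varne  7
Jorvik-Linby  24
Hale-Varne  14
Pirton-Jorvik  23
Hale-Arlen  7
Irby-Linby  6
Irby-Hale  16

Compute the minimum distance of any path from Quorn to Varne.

Candidate routes:
Quorn - Arlen - Hale - Varne: 17+7+14 = 38
Quorn - Linby - Pirton - Varne: 10+14+7 = 31
Quorn - Linby - Irby - Varne: 10+6+20 = 36
The minimum is 31 mi via Quorn - Linby - Pirton - Varne.

31 mi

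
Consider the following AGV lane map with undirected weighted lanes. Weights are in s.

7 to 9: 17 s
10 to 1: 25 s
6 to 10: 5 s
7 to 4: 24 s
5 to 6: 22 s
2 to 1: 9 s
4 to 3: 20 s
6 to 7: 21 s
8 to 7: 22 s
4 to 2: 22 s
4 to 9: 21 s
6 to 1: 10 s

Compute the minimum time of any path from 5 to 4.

Shortest distances from 5:
5: 0
6: 22  (via 5)
10: 27  (via 6)
1: 32  (via 6)
2: 41  (via 1)
7: 43  (via 6)
9: 60  (via 7)
4: 63  (via 2)
Shortest route: 5–6–1–2–4 = 63 s.

63 s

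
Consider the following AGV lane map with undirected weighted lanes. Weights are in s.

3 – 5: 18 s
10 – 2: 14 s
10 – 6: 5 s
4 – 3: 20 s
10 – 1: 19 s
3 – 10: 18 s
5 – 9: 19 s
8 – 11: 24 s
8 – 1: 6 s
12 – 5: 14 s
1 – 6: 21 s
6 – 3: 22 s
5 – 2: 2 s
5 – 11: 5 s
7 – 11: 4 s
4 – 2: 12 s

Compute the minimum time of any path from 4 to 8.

Compare a few routes:
4–2–10–1–8: 12+14+19+6 = 51
4–2–5–11–8: 12+2+5+24 = 43
The minimum is 43 s via 4–2–5–11–8.

43 s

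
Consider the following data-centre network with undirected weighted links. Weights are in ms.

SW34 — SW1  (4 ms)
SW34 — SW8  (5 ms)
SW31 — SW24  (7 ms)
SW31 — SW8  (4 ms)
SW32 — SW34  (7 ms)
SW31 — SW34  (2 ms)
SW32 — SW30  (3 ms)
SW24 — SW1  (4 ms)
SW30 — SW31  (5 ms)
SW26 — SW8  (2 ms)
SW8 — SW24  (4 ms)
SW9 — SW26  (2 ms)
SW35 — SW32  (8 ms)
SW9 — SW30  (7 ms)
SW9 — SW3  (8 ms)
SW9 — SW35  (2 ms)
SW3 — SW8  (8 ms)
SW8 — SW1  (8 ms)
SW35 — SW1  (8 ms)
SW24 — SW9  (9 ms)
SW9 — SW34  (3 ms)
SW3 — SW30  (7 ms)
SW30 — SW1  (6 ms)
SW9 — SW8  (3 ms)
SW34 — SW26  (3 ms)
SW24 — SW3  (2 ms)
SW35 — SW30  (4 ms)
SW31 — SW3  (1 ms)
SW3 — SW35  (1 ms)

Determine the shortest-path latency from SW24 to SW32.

10 ms

Settle nodes by increasing distance from SW24:
SW24: 0
SW3: 2  (via SW24)
SW35: 3  (via SW3)
SW31: 3  (via SW3)
SW1: 4  (via SW24)
SW8: 4  (via SW24)
SW9: 5  (via SW35)
SW34: 5  (via SW31)
SW26: 6  (via SW8)
SW30: 7  (via SW35)
SW32: 10  (via SW30)
Shortest route: SW24 → SW3 → SW35 → SW30 → SW32 = 10 ms.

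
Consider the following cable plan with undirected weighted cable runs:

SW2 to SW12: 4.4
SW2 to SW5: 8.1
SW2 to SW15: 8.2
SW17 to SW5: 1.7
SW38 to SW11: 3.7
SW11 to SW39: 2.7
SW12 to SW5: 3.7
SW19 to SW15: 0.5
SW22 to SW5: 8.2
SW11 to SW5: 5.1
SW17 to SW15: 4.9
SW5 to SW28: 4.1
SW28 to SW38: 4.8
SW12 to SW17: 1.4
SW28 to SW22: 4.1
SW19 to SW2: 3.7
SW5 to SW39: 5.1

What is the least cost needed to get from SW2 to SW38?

16.3

Running Dijkstra from SW2:
SW2: 0
SW19: 3.7  (via SW2)
SW15: 4.2  (via SW19)
SW12: 4.4  (via SW2)
SW17: 5.8  (via SW12)
SW5: 7.5  (via SW17)
SW28: 11.6  (via SW5)
SW11: 12.6  (via SW5)
SW39: 12.6  (via SW5)
SW22: 15.7  (via SW5)
SW38: 16.3  (via SW11)
Shortest route: SW2 → SW12 → SW17 → SW5 → SW11 → SW38 = 16.3.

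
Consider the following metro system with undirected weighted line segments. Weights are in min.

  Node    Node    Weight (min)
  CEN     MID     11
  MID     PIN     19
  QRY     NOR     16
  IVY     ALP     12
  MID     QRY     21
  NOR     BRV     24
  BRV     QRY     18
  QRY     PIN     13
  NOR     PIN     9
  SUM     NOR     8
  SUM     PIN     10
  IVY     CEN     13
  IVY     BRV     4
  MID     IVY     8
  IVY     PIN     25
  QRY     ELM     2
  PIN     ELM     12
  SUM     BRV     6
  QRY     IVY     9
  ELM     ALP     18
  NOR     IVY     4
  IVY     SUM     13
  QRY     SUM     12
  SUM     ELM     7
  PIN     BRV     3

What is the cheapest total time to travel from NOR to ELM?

15 min

Shortest distances from NOR:
NOR: 0
IVY: 4  (via NOR)
SUM: 8  (via NOR)
BRV: 8  (via IVY)
PIN: 9  (via NOR)
MID: 12  (via IVY)
QRY: 13  (via IVY)
ELM: 15  (via SUM)
Shortest route: NOR–SUM–ELM = 15 min.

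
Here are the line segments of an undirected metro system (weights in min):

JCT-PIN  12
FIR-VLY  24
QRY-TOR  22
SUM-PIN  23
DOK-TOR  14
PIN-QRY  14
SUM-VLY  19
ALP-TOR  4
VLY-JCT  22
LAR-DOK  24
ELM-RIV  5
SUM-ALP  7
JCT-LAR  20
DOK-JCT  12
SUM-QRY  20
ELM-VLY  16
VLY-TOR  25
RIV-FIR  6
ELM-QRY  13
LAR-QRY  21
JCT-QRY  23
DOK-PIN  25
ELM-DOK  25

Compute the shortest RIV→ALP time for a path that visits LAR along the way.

81 min

Best RIV to LAR: RIV–ELM–QRY–LAR costing 39
Best LAR to ALP: LAR–DOK–TOR–ALP costing 42
Total via LAR: 39 + 42 = 81 min.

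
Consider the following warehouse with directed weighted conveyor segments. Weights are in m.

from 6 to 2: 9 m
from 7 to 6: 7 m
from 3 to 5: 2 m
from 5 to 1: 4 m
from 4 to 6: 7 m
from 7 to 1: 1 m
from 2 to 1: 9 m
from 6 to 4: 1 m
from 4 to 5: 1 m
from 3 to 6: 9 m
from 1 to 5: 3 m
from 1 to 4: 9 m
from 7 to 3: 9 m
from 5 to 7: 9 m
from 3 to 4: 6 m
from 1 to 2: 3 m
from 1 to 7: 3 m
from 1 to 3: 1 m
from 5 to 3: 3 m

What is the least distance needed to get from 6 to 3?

Running Dijkstra from 6:
6: 0
4: 1  (via 6)
5: 2  (via 4)
3: 5  (via 5)
Shortest route: 6–4–5–3 = 5 m.

5 m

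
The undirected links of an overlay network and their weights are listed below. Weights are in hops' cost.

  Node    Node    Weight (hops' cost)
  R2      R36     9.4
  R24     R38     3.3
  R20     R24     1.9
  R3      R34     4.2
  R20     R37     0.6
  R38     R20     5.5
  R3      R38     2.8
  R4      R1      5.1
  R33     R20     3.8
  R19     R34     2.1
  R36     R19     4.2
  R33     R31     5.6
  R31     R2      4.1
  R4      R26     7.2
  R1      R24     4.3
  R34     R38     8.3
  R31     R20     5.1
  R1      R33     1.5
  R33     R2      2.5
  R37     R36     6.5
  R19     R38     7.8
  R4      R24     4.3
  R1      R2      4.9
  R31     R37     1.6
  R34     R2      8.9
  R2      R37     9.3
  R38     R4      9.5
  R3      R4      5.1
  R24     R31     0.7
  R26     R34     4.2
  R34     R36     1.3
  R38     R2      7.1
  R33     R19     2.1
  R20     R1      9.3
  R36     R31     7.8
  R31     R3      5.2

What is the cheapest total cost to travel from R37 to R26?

12 hops' cost

Shortest distances from R37:
R37: 0
R20: 0.6  (via R37)
R31: 1.6  (via R37)
R24: 2.3  (via R31)
R33: 4.4  (via R20)
R38: 5.6  (via R24)
R2: 5.7  (via R31)
R1: 5.9  (via R33)
R19: 6.5  (via R33)
R36: 6.5  (via R37)
R4: 6.6  (via R24)
R3: 6.8  (via R31)
R34: 7.8  (via R36)
R26: 12  (via R34)
Shortest route: R37 → R36 → R34 → R26 = 12 hops' cost.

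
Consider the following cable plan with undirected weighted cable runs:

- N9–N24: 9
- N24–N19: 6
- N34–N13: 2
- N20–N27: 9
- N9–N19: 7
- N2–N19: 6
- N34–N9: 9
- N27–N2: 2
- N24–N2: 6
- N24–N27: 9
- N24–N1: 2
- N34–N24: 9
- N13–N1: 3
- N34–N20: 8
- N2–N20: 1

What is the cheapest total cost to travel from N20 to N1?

9

Candidate routes:
N20 → N2 → N19 → N24 → N1: 1+6+6+2 = 15
N20 → N2 → N27 → N24 → N1: 1+2+9+2 = 14
N20 → N2 → N24 → N1: 1+6+2 = 9
N20 → N34 → N13 → N1: 8+2+3 = 13
Cheapest is N20 → N2 → N24 → N1 at 9.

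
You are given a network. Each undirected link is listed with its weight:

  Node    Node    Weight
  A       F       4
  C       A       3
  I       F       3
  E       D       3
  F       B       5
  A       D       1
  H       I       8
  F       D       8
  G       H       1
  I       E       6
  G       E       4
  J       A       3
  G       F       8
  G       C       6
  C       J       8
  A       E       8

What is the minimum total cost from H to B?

Candidate routes:
H - G - F - B: 1+8+5 = 14
H - I - F - B: 8+3+5 = 16
H - G - E - D - A - F - B: 1+4+3+1+4+5 = 18
The minimum is 14 via H - G - F - B.

14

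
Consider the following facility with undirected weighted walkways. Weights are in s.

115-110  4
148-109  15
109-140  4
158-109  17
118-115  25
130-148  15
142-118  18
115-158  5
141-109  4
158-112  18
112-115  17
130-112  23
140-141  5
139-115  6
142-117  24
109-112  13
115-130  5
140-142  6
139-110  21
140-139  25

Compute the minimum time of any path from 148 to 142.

25 s

Candidate routes:
148–109–141–140–142: 15+4+5+6 = 30
148–130–115–158–109–141–140–142: 15+5+5+17+4+5+6 = 57
148–130–115–158–109–140–142: 15+5+5+17+4+6 = 52
148–109–140–142: 15+4+6 = 25
The minimum is 25 s via 148–109–140–142.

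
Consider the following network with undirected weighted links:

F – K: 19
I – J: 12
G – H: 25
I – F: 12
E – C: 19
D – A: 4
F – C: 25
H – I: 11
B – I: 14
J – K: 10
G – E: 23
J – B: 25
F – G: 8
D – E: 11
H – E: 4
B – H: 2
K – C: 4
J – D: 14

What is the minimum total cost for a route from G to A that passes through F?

50

Shortest G→F: G–F = 8
Best F to A: F–I–J–D–A costing 42
Total via F: 8 + 42 = 50.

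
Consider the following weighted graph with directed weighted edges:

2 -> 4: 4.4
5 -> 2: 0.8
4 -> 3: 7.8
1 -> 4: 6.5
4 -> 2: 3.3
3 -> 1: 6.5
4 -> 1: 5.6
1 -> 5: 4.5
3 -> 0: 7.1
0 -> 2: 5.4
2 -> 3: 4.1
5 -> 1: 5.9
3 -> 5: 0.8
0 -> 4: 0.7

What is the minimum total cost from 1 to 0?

Shortest distances from 1:
1: 0
5: 4.5  (via 1)
2: 5.3  (via 5)
4: 6.5  (via 1)
3: 9.4  (via 2)
0: 16.5  (via 3)
Shortest route: 1 → 5 → 2 → 3 → 0 = 16.5.

16.5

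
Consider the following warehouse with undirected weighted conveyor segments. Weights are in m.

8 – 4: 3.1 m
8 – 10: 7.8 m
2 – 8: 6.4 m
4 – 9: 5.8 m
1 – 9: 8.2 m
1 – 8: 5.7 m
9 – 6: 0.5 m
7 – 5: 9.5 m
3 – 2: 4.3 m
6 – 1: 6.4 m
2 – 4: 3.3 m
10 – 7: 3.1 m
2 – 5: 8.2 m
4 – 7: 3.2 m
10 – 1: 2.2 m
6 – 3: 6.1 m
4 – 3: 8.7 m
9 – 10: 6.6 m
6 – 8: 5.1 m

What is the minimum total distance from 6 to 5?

Settle nodes by increasing distance from 6:
6: 0
9: 0.5  (via 6)
8: 5.1  (via 6)
3: 6.1  (via 6)
4: 6.3  (via 9)
1: 6.4  (via 6)
10: 7.1  (via 9)
7: 9.5  (via 4)
2: 9.6  (via 4)
5: 17.8  (via 2)
Shortest route: 6–9–4–2–5 = 17.8 m.

17.8 m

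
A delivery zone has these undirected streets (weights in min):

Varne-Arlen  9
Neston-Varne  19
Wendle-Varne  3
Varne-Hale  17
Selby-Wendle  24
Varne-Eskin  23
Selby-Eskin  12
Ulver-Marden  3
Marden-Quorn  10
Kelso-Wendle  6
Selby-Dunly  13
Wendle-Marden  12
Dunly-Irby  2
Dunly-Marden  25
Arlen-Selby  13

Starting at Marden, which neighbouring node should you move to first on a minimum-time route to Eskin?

Enumerating some paths:
Marden–Wendle–Selby–Eskin: 12+24+12 = 48
Marden–Dunly–Selby–Eskin: 25+13+12 = 50
Marden–Wendle–Varne–Eskin: 12+3+23 = 38
Marden–Wendle–Varne–Arlen–Selby–Eskin: 12+3+9+13+12 = 49
Cheapest is Marden–Wendle–Varne–Eskin at 38 min.
So from Marden the first move is to Wendle.

Wendle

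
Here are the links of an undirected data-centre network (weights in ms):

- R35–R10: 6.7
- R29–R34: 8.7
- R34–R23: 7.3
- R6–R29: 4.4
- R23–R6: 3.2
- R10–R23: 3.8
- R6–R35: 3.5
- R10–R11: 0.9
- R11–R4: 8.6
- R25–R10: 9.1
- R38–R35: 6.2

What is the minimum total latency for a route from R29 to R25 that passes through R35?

Best R29 to R35: R29–R6–R35 costing 7.9
Shortest R35→R25: R35–R10–R25 = 15.8
Total via R35: 7.9 + 15.8 = 23.7 ms.

23.7 ms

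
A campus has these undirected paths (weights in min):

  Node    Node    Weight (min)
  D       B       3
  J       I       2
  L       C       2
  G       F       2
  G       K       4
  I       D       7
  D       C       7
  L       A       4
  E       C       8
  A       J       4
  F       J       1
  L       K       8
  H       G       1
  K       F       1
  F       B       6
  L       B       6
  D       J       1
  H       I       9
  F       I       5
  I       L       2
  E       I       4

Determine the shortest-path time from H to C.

10 min

Candidate routes:
H–G–F–I–L–C: 1+2+5+2+2 = 12
H–G–F–J–I–L–C: 1+2+1+2+2+2 = 10
Cheapest is H–G–F–J–I–L–C at 10 min.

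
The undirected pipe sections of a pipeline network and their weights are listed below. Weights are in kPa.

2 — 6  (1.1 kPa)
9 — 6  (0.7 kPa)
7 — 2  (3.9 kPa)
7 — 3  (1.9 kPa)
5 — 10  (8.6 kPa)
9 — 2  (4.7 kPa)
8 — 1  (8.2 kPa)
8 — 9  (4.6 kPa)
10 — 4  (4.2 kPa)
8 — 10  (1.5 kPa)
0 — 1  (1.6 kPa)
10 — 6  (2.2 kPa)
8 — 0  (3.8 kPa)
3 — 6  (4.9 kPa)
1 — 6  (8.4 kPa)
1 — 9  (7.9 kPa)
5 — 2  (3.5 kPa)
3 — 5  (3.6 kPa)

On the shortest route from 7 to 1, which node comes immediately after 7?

Candidate routes:
7 - 2 - 6 - 1: 3.9+1.1+8.4 = 13.4
7 - 2 - 6 - 10 - 8 - 0 - 1: 3.9+1.1+2.2+1.5+3.8+1.6 = 14.1
7 - 2 - 6 - 9 - 1: 3.9+1.1+0.7+7.9 = 13.6
7 - 3 - 6 - 1: 1.9+4.9+8.4 = 15.2
The minimum is 13.4 kPa via 7 - 2 - 6 - 1.
So from 7 the first move is to 2.

2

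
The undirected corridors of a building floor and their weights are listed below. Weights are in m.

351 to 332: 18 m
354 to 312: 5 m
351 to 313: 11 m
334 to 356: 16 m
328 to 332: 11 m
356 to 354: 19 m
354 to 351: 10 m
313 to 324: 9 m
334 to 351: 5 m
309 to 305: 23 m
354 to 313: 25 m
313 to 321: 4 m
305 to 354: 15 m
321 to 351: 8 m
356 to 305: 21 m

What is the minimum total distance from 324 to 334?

Shortest distances from 324:
324: 0
313: 9  (via 324)
321: 13  (via 313)
351: 20  (via 313)
334: 25  (via 351)
Shortest route: 324–313–351–334 = 25 m.

25 m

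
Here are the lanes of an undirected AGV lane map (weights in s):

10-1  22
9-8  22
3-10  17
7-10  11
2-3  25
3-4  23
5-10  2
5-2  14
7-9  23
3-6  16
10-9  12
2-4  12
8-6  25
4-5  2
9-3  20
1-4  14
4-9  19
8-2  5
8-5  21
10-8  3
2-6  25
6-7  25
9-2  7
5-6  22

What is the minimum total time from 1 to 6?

38 s

Running Dijkstra from 1:
1: 0
4: 14  (via 1)
5: 16  (via 4)
10: 18  (via 5)
8: 21  (via 10)
2: 26  (via 4)
7: 29  (via 10)
9: 30  (via 10)
3: 35  (via 10)
6: 38  (via 5)
Shortest route: 1–4–5–6 = 38 s.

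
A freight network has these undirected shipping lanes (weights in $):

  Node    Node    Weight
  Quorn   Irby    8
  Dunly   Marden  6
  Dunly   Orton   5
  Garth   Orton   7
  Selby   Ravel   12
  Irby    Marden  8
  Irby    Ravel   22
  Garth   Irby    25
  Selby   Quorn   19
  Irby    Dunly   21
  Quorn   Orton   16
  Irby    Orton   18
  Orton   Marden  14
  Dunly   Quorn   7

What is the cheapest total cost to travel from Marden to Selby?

Candidate routes:
Marden–Orton–Dunly–Quorn–Selby: 14+5+7+19 = 45
Marden–Irby–Quorn–Selby: 8+8+19 = 35
Marden–Irby–Ravel–Selby: 8+22+12 = 42
Marden–Dunly–Quorn–Selby: 6+7+19 = 32
The minimum is $32 via Marden–Dunly–Quorn–Selby.

$32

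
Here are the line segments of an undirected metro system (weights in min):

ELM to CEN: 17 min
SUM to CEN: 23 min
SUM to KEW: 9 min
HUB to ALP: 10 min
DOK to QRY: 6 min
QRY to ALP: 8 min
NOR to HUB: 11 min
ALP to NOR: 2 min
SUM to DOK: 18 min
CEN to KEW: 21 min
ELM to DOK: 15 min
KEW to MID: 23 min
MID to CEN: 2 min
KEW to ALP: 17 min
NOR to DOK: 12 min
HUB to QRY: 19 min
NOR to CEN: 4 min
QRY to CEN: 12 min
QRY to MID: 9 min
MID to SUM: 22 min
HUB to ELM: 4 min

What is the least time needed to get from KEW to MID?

Shortest distances from KEW:
KEW: 0
SUM: 9  (via KEW)
ALP: 17  (via KEW)
NOR: 19  (via ALP)
CEN: 21  (via KEW)
MID: 23  (via KEW)
Shortest route: KEW → MID = 23 min.

23 min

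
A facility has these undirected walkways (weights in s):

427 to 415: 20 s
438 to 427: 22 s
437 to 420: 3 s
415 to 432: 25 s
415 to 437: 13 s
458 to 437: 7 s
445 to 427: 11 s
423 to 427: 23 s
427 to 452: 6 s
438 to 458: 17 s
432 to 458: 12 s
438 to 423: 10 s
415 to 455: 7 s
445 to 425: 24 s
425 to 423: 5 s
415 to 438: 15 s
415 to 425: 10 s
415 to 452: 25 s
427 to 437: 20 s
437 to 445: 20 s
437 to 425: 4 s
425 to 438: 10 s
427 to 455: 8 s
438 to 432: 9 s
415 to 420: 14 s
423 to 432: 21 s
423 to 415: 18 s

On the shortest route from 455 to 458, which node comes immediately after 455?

Candidate routes:
455–415–437–458: 7+13+7 = 27
455–415–425–437–458: 7+10+4+7 = 28
Cheapest is 455–415–437–458 at 27 s.
So from 455 the first move is to 415.

415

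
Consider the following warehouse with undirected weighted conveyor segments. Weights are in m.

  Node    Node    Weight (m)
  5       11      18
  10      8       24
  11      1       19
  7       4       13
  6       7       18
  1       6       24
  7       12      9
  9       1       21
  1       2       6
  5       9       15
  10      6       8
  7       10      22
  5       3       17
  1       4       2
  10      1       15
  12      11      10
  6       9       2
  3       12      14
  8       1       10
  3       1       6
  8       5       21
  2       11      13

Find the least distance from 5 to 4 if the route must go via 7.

Best 5 to 7: 5 → 9 → 6 → 7 costing 35
Shortest 7→4: 7 → 4 = 13
Total via 7: 35 + 13 = 48 m.

48 m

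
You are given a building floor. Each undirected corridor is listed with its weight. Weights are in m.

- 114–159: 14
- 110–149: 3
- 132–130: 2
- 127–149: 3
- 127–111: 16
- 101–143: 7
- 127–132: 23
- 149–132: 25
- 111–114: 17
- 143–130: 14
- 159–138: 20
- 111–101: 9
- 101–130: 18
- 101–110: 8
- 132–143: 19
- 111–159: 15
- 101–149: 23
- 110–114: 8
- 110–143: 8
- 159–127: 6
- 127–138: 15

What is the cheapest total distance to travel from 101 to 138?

Compare a few routes:
101 - 143 - 110 - 149 - 127 - 138: 7+8+3+3+15 = 36
101 - 110 - 149 - 127 - 159 - 138: 8+3+3+6+20 = 40
101 - 110 - 149 - 127 - 138: 8+3+3+15 = 29
Cheapest is 101 - 110 - 149 - 127 - 138 at 29 m.

29 m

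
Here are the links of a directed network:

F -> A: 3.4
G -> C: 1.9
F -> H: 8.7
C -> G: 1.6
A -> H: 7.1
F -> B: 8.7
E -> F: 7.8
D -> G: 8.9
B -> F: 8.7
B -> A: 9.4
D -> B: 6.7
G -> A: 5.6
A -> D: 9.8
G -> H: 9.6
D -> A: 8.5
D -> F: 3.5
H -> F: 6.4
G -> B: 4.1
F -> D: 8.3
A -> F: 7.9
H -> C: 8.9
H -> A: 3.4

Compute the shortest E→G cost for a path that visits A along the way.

Best E to A: E → F → A costing 11.2
Shortest A→G: A → H → C → G = 17.6
Total via A: 11.2 + 17.6 = 28.8.

28.8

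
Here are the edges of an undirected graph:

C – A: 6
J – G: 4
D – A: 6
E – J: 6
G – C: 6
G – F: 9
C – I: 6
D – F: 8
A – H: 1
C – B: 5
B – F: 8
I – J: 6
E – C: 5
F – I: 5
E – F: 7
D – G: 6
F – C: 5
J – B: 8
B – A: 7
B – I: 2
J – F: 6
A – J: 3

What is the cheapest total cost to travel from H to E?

Settle nodes by increasing distance from H:
H: 0
A: 1  (via H)
J: 4  (via A)
C: 7  (via A)
D: 7  (via A)
B: 8  (via A)
G: 8  (via J)
E: 10  (via J)
Shortest route: H–A–J–E = 10.

10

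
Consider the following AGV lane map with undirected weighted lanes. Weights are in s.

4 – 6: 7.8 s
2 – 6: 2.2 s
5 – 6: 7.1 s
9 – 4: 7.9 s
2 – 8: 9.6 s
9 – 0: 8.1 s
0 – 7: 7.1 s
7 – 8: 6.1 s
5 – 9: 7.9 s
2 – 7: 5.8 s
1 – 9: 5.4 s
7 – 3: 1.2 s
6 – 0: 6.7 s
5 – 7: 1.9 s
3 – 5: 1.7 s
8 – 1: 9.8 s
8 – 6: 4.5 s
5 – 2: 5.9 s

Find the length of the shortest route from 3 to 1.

15 s

Shortest distances from 3:
3: 0
7: 1.2  (via 3)
5: 1.7  (via 3)
2: 7  (via 7)
8: 7.3  (via 7)
0: 8.3  (via 7)
6: 8.8  (via 5)
9: 9.6  (via 5)
1: 15  (via 9)
Shortest route: 3 → 5 → 9 → 1 = 15 s.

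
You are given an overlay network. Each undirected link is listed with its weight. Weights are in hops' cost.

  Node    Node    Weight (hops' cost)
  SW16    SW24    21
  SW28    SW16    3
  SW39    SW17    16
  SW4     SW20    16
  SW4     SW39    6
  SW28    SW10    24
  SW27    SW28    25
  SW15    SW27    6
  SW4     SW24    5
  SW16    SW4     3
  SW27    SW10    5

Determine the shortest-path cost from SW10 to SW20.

46 hops' cost

Shortest distances from SW10:
SW10: 0
SW27: 5  (via SW10)
SW15: 11  (via SW27)
SW28: 24  (via SW10)
SW16: 27  (via SW28)
SW4: 30  (via SW16)
SW24: 35  (via SW4)
SW39: 36  (via SW4)
SW20: 46  (via SW4)
Shortest route: SW10–SW28–SW16–SW4–SW20 = 46 hops' cost.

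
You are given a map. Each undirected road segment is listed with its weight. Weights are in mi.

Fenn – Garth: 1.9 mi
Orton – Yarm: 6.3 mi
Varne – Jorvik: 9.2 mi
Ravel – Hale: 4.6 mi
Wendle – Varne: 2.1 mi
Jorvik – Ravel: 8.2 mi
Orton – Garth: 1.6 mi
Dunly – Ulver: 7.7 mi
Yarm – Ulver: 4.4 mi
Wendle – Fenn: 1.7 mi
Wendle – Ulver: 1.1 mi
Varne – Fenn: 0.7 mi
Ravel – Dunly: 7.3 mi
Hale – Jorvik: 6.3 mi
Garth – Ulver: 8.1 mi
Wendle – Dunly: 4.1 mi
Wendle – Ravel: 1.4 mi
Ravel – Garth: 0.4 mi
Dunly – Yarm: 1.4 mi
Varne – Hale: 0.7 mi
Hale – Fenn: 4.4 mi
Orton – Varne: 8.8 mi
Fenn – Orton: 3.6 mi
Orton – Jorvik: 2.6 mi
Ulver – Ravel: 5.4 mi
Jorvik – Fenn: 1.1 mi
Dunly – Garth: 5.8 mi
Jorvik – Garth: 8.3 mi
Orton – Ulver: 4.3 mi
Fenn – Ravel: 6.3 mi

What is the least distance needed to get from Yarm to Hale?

8.3 mi

Running Dijkstra from Yarm:
Yarm: 0
Dunly: 1.4  (via Yarm)
Ulver: 4.4  (via Yarm)
Wendle: 5.5  (via Dunly)
Orton: 6.3  (via Yarm)
Ravel: 6.9  (via Wendle)
Garth: 7.2  (via Dunly)
Fenn: 7.2  (via Wendle)
Varne: 7.6  (via Wendle)
Jorvik: 8.3  (via Fenn)
Hale: 8.3  (via Varne)
Shortest route: Yarm → Dunly → Wendle → Varne → Hale = 8.3 mi.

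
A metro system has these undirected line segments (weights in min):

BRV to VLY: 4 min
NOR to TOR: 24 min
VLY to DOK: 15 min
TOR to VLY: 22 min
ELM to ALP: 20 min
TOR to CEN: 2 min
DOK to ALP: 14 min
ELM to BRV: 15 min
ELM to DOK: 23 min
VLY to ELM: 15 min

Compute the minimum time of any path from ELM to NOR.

Compare a few routes:
ELM - BRV - VLY - TOR - NOR: 15+4+22+24 = 65
ELM - VLY - TOR - NOR: 15+22+24 = 61
Cheapest is ELM - VLY - TOR - NOR at 61 min.

61 min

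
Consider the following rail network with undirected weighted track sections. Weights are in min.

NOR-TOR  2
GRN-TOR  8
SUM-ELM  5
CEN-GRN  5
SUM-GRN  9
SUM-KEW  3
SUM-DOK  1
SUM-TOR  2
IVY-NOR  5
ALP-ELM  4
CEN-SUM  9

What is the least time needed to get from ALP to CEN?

18 min

Enumerating some paths:
ALP → ELM → SUM → CEN: 4+5+9 = 18
ALP → ELM → SUM → GRN → CEN: 4+5+9+5 = 23
Cheapest is ALP → ELM → SUM → CEN at 18 min.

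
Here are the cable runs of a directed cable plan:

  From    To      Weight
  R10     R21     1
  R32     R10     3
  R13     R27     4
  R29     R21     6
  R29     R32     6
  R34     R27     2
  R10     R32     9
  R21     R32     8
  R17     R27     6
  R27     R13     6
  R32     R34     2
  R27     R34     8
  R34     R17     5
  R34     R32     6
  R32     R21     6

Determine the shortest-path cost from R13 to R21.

22

Compare a few routes:
R13–R27–R34–R32–R10–R21: 4+8+6+3+1 = 22
R13–R27–R34–R32–R21: 4+8+6+6 = 24
Cheapest is R13–R27–R34–R32–R10–R21 at 22.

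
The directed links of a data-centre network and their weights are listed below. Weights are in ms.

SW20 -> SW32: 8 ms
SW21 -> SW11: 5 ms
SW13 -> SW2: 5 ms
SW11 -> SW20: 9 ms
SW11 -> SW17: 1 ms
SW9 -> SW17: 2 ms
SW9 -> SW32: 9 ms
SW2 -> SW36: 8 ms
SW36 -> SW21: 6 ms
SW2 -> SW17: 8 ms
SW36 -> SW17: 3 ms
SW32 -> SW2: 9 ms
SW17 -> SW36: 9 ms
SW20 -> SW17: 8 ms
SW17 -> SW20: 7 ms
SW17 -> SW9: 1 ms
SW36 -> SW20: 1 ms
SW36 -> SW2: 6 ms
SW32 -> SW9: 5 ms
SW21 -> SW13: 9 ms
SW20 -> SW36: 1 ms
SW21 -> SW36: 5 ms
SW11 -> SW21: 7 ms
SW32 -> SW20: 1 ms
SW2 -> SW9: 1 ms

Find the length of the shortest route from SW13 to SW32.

15 ms

Compare a few routes:
SW13–SW2–SW17–SW9–SW32: 5+8+1+9 = 23
SW13–SW2–SW36–SW20–SW32: 5+8+1+8 = 22
SW13–SW2–SW9–SW32: 5+1+9 = 15
SW13–SW2–SW9–SW17–SW20–SW32: 5+1+2+7+8 = 23
Cheapest is SW13–SW2–SW9–SW32 at 15 ms.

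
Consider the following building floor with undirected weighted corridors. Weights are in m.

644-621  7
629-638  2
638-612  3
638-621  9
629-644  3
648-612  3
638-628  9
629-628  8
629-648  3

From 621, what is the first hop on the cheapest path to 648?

644

Candidate routes:
621 → 644 → 629 → 648: 7+3+3 = 13
621 → 638 → 629 → 648: 9+2+3 = 14
Cheapest is 621 → 644 → 629 → 648 at 13 m.
So from 621 the first move is to 644.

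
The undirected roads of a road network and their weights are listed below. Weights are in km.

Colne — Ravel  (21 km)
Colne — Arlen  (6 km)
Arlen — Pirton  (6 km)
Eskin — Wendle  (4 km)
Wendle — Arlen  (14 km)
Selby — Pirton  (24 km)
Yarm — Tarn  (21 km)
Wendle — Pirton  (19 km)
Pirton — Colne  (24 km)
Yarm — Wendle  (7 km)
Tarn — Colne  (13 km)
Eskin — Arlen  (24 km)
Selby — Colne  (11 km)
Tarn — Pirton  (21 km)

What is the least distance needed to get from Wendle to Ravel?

41 km

Candidate routes:
Wendle - Arlen - Colne - Ravel: 14+6+21 = 41
Wendle - Pirton - Arlen - Colne - Ravel: 19+6+6+21 = 52
The minimum is 41 km via Wendle - Arlen - Colne - Ravel.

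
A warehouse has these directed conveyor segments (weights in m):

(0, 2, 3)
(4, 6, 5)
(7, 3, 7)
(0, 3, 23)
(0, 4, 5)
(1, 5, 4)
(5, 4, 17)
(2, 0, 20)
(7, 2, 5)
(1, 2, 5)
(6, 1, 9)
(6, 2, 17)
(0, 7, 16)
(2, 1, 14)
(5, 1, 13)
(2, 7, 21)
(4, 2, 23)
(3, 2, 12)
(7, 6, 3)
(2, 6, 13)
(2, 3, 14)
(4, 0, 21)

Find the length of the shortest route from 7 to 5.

16 m

Enumerating some paths:
7–6–1–5: 3+9+4 = 16
7–2–6–1–5: 5+13+9+4 = 31
7–2–1–5: 5+14+4 = 23
Cheapest is 7–6–1–5 at 16 m.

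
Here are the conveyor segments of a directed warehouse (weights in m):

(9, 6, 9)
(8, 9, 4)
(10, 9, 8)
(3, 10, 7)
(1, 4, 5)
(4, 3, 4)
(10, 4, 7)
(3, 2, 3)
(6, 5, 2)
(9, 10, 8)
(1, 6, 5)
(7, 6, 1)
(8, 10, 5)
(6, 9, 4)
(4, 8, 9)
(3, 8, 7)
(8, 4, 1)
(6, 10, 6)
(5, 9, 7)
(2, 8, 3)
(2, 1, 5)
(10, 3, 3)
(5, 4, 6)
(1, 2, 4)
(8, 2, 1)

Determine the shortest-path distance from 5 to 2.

Enumerating some paths:
5 → 4 → 3 → 8 → 2: 6+4+7+1 = 18
5 → 4 → 3 → 2: 6+4+3 = 13
5 → 4 → 8 → 2: 6+9+1 = 16
Cheapest is 5 → 4 → 3 → 2 at 13 m.

13 m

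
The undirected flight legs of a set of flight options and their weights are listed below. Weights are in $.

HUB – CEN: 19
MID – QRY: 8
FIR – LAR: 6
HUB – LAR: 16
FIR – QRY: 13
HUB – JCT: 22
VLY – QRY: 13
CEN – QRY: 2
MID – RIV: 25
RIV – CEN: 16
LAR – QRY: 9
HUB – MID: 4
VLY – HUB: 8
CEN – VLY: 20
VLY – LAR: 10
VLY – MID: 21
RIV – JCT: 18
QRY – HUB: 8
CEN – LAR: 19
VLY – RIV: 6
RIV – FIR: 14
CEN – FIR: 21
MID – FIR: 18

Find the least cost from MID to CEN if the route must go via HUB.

Best MID to HUB: MID–HUB costing 4
Best HUB to CEN: HUB–QRY–CEN costing 10
Total via HUB: 4 + 10 = $14.

$14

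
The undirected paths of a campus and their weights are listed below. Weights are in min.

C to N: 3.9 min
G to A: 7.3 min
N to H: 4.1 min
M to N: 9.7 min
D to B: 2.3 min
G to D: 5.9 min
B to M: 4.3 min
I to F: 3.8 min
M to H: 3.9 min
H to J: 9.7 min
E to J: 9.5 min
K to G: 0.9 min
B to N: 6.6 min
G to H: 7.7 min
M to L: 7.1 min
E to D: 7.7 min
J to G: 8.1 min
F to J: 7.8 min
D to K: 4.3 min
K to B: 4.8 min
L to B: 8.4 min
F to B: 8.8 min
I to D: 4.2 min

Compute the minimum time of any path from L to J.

20.7 min

Settle nodes by increasing distance from L:
L: 0
M: 7.1  (via L)
B: 8.4  (via L)
D: 10.7  (via B)
H: 11  (via M)
K: 13.2  (via B)
G: 14.1  (via K)
I: 14.9  (via D)
N: 15  (via B)
F: 17.2  (via B)
E: 18.4  (via D)
C: 18.9  (via N)
J: 20.7  (via H)
Shortest route: L–M–H–J = 20.7 min.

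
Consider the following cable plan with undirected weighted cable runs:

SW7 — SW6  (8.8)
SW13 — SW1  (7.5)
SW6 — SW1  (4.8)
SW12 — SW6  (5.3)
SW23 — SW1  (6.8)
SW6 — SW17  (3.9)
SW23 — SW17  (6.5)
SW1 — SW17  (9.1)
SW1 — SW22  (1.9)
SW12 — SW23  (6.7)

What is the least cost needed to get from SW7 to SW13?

Shortest distances from SW7:
SW7: 0
SW6: 8.8  (via SW7)
SW17: 12.7  (via SW6)
SW1: 13.6  (via SW6)
SW12: 14.1  (via SW6)
SW22: 15.5  (via SW1)
SW23: 19.2  (via SW17)
SW13: 21.1  (via SW1)
Shortest route: SW7 → SW6 → SW1 → SW13 = 21.1.

21.1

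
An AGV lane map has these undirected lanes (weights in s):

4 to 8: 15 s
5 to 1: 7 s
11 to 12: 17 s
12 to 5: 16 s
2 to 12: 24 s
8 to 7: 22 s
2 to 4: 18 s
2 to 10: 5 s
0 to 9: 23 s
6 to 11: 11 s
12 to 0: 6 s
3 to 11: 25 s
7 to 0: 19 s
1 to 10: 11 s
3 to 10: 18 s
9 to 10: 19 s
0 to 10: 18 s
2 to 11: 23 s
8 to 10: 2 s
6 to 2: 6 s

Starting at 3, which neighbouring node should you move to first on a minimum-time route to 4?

10

Candidate routes:
3 → 10 → 8 → 4: 18+2+15 = 35
3 → 10 → 2 → 4: 18+5+18 = 41
3 → 11 → 6 → 2 → 4: 25+11+6+18 = 60
Cheapest is 3 → 10 → 8 → 4 at 35 s.
So from 3 the first move is to 10.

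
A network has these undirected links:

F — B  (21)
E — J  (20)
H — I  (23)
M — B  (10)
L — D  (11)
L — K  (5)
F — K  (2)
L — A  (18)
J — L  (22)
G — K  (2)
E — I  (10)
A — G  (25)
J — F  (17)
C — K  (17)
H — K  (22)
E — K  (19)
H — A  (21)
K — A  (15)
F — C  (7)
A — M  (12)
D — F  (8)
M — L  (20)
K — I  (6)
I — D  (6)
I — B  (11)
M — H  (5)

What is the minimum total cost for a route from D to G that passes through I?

14

Best D to I: D → I costing 6
Shortest I→G: I → K → G = 8
Total via I: 6 + 8 = 14.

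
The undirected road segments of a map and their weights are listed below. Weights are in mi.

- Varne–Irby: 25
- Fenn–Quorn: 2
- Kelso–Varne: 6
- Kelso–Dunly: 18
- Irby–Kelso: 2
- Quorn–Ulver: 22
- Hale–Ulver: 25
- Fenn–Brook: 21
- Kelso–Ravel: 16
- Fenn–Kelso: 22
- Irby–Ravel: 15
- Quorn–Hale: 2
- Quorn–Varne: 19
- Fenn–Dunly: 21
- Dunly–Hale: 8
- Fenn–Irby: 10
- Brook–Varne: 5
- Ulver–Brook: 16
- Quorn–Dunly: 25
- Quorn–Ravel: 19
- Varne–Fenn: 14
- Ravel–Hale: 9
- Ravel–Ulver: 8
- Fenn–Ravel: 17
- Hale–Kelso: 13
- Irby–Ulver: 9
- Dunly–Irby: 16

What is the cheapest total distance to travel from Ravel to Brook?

24 mi

Settle nodes by increasing distance from Ravel:
Ravel: 0
Ulver: 8  (via Ravel)
Hale: 9  (via Ravel)
Quorn: 11  (via Hale)
Fenn: 13  (via Quorn)
Irby: 15  (via Ravel)
Kelso: 16  (via Ravel)
Dunly: 17  (via Hale)
Varne: 22  (via Kelso)
Brook: 24  (via Ulver)
Shortest route: Ravel–Ulver–Brook = 24 mi.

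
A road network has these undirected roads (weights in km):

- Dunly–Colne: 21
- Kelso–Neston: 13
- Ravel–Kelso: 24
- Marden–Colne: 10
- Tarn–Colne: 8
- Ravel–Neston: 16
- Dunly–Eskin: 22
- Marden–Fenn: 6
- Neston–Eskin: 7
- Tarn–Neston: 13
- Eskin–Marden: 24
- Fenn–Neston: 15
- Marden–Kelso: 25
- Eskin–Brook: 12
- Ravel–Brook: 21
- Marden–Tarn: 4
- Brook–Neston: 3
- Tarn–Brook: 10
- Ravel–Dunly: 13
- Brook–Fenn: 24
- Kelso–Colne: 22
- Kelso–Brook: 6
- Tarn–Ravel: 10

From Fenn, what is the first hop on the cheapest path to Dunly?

Enumerating some paths:
Fenn–Marden–Tarn–Ravel–Dunly: 6+4+10+13 = 33
Fenn–Marden–Tarn–Colne–Dunly: 6+4+8+21 = 39
Fenn–Marden–Colne–Dunly: 6+10+21 = 37
The minimum is 33 km via Fenn–Marden–Tarn–Ravel–Dunly.
So from Fenn the first move is to Marden.

Marden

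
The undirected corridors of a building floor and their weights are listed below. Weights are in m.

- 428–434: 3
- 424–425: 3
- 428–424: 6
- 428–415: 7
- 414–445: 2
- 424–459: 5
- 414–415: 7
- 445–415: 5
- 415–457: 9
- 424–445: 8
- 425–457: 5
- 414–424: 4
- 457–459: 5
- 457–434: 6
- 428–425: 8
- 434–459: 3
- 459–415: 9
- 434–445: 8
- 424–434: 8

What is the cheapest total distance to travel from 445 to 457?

Candidate routes:
445 - 414 - 424 - 459 - 457: 2+4+5+5 = 16
445 - 424 - 425 - 457: 8+3+5 = 16
445 - 415 - 457: 5+9 = 14
Cheapest is 445 - 415 - 457 at 14 m.

14 m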